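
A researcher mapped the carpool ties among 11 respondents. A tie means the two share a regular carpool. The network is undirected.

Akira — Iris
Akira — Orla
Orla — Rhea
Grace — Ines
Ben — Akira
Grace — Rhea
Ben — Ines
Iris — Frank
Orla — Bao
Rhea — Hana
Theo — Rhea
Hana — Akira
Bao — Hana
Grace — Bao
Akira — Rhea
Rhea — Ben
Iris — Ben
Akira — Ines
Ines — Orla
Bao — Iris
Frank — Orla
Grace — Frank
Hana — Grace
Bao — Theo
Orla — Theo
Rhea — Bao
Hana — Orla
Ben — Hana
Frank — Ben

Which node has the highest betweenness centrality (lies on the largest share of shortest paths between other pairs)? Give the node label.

Unnormalized betweenness of each node: Akira:11/5, Bao:53/15, Ben:3, Frank:89/60, Grace:7/3, Hana:47/30, Ines:59/60, Iris:5/4, Orla:23/4, Rhea:39/10, Theo:0.
Orla has the largest value, 23/4, making it the main broker — the node through which the most shortest paths run.

Orla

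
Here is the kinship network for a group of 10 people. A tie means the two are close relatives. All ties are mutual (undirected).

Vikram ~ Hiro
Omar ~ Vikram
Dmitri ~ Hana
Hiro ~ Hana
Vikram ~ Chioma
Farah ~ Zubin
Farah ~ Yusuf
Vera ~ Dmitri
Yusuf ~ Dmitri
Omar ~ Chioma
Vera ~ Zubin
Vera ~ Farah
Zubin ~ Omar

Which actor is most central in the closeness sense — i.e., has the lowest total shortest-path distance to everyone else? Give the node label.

Farness (sum of distances to all others) for each node — Chioma:23, Dmitri:19, Farah:20, Hana:20, Hiro:21, Omar:18, Vera:18, Vikram:20, Yusuf:22, Zubin:17.
The smallest farness is 17, for Zubin, so Zubin has the highest closeness.

Zubin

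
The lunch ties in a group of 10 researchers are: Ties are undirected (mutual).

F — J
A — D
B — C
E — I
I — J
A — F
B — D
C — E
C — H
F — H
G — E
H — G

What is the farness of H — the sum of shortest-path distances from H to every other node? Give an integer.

17

Distances from H: A:2, B:2, C:1, D:3, E:2, F:1, G:1, I:3, J:2.
Sum = 2 + 2 + 1 + 3 + 2 + 1 + 1 + 3 + 2 = 17.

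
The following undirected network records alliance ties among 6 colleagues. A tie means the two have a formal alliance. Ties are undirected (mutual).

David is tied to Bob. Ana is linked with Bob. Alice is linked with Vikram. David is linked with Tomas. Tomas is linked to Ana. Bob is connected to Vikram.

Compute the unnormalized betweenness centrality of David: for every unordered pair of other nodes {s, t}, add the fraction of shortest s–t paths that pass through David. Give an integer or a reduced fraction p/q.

3/2

Pairs whose geodesics pass through David — Alice–Tomas: 1/2; Bob–Tomas: 1/2; Tomas–Vikram: 1/2.
All other pairs contribute 0.
Summing the contributions gives betweenness(David) = 3/2.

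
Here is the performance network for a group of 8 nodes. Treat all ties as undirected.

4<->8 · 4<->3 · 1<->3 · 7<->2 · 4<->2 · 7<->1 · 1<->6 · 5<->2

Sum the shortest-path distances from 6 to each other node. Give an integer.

Distances from 6: 1:1, 2:3, 3:2, 4:3, 5:4, 7:2, 8:4.
Sum = 1 + 3 + 2 + 3 + 4 + 2 + 4 = 19.

19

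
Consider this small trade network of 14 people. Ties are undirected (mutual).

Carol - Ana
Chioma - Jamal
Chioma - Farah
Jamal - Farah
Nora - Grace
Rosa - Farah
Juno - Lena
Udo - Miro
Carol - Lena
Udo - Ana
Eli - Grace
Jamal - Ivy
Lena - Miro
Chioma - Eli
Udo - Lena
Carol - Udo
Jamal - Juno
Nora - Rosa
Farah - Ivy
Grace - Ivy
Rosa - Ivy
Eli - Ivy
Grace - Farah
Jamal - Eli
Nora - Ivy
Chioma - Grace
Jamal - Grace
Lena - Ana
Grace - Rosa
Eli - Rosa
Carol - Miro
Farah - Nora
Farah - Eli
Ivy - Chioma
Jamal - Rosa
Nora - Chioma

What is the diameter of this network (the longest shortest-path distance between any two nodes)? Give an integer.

5

Eccentricity of each node (its greatest distance to any other): Ana:5, Carol:5, Chioma:4, Eli:4, Farah:4, Grace:4, Ivy:4, Jamal:3, Juno:3, Lena:4, Miro:5, Nora:5, Rosa:4, Udo:5.
The maximum eccentricity is 5, realized for instance by the pair Ana–Nora via Ana – Lena – Juno – Jamal – Chioma – Nora. So the diameter is 5.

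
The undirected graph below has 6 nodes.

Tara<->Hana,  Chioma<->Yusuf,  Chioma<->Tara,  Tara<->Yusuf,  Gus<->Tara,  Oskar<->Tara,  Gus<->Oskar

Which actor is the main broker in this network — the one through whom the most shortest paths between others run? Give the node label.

Unnormalized betweenness of each node: Chioma:0, Gus:0, Hana:0, Oskar:0, Tara:8, Yusuf:0.
Tara has the largest value, 8, making it the main broker — the node through which the most shortest paths run.

Tara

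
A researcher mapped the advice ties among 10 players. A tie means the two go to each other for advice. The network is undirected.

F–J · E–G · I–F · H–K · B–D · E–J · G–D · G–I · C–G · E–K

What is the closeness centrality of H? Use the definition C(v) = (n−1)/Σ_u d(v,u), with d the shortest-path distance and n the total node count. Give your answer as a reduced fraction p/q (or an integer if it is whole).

3/10

Distances from H: B:5, C:4, D:4, E:2, F:4, G:3, I:4, J:3, K:1. Sum = 30.
n = 10, so closeness = 9/30 = 3/10.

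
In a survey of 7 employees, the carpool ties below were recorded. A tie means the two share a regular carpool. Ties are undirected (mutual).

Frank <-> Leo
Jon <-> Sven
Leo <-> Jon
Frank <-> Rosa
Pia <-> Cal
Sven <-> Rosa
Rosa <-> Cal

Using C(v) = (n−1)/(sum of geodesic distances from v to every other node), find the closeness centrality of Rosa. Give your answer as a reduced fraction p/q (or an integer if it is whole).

Distances from Rosa: Cal:1, Frank:1, Jon:2, Leo:2, Pia:2, Sven:1. Sum = 9.
n = 7, so closeness = 6/9 = 2/3.

2/3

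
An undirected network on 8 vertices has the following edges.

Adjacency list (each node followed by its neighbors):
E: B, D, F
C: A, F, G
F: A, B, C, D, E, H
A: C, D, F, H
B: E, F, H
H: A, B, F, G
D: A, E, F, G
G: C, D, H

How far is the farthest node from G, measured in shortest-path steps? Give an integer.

Distances from G: A:2, B:2, C:1, D:1, E:2, F:2, H:1.
The largest is 2 (to F, A, E, and B), so the eccentricity of G is 2.

2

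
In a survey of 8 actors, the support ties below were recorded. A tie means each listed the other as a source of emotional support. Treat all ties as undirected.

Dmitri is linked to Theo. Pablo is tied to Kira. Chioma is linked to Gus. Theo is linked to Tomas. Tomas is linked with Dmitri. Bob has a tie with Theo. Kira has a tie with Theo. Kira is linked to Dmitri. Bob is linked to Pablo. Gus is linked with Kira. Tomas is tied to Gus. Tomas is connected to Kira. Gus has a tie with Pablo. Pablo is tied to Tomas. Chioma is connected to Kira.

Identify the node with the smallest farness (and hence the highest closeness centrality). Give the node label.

Kira

Farness (sum of distances to all others) for each node — Bob:13, Chioma:13, Dmitri:11, Gus:10, Kira:8, Pablo:10, Theo:10, Tomas:9.
The smallest farness is 8, for Kira, so Kira has the highest closeness.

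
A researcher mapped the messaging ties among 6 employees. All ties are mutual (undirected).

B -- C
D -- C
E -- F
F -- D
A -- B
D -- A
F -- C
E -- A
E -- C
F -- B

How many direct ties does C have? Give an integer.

C is directly tied to B, D, E, and F. That is 4 neighbors, so the degree of C is 4.

4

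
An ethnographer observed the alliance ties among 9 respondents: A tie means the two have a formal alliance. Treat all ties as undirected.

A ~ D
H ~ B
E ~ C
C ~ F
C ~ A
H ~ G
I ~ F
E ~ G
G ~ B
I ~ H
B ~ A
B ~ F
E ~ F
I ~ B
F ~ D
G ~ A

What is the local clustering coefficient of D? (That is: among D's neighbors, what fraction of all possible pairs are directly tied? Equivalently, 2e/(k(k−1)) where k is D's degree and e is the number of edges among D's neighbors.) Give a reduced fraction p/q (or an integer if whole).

D's neighbors: A and F (k = 2).
Possible neighbor pairs: C(2,2) = 1. Edges among them: none → e = 0.
Clustering(D) = 0/1.

0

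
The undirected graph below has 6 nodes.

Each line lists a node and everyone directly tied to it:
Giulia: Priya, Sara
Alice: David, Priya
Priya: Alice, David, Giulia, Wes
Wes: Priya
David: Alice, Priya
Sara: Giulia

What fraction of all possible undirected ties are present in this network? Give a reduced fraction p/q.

2/5

There are 6 edges and 6 nodes, so the maximum possible is C(6,2) = 15.
Density = 6/15 = 2/5.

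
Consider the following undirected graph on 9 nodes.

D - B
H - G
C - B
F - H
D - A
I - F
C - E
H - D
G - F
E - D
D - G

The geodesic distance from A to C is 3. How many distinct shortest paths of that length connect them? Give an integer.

2

The shortest distance is 3. The length-3 paths are: A–D–E–C; A–D–B–C.
That gives 2 distinct shortest paths.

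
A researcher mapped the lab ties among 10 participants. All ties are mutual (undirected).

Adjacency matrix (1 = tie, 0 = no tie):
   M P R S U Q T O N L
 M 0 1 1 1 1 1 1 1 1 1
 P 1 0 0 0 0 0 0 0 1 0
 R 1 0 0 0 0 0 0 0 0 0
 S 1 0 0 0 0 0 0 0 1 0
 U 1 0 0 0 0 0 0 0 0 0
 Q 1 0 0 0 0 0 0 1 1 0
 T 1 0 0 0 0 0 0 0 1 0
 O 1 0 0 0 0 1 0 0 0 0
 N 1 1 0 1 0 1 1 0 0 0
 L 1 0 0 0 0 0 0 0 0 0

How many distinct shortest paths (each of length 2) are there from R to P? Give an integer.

The shortest distance is 2, and the only length-2 path is R–M–P. So there is exactly 1 shortest path.

1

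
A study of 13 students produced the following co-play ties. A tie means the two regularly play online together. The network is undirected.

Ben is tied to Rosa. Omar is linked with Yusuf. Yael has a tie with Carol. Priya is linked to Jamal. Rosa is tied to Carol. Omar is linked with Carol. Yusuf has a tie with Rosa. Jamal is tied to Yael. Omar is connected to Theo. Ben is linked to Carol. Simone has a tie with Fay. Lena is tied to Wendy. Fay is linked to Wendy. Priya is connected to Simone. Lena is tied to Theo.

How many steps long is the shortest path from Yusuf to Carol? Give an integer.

One shortest route is Yusuf – Rosa – Carol, which uses 2 edges, and Yusuf and Carol are not directly tied, so nothing shorter exists. So d(Yusuf,Carol) = 2.

2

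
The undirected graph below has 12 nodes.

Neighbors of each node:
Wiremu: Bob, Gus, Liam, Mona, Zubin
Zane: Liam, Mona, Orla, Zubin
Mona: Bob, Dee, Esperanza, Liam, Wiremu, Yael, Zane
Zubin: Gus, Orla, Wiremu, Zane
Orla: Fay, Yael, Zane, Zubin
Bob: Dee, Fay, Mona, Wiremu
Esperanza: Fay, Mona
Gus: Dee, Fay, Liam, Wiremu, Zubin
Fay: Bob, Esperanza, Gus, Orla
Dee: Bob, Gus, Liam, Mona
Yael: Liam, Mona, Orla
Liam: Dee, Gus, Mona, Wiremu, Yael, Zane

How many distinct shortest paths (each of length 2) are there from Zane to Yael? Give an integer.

The shortest distance is 2. The length-2 paths are: Zane–Orla–Yael; Zane–Liam–Yael; Zane–Mona–Yael.
That gives 3 distinct shortest paths.

3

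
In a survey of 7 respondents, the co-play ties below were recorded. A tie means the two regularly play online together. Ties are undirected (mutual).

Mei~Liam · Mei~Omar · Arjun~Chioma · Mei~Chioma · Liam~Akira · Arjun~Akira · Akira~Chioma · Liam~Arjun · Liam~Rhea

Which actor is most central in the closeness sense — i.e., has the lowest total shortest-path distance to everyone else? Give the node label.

Farness (sum of distances to all others) for each node — Akira:10, Arjun:10, Chioma:10, Liam:8, Mei:9, Omar:14, Rhea:13.
The smallest farness is 8, for Liam, so Liam has the highest closeness.

Liam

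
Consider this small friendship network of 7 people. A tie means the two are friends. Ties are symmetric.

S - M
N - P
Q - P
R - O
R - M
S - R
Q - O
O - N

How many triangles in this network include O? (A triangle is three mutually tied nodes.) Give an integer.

0

O's neighbors are N, Q, and R, but none of them are tied to each other, so no triangle contains O.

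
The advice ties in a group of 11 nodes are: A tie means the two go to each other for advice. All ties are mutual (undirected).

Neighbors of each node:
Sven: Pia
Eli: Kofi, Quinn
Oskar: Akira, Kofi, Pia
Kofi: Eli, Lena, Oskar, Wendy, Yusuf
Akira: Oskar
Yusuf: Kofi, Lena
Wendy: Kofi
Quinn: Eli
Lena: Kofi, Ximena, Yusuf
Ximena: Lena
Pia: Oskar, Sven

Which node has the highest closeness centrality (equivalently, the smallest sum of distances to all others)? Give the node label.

Farness (sum of distances to all others) for each node — Akira:28, Eli:23, Kofi:16, Lena:22, Oskar:19, Pia:26, Quinn:32, Sven:35, Wendy:25, Ximena:31, Yusuf:23.
The smallest farness is 16, for Kofi, so Kofi has the highest closeness.

Kofi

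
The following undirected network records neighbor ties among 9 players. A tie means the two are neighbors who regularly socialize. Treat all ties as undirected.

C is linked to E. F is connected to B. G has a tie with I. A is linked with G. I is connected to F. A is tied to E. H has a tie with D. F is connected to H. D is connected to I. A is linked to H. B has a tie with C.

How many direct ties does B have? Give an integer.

2

B is directly tied to C and F. That is 2 neighbors, so the degree of B is 2.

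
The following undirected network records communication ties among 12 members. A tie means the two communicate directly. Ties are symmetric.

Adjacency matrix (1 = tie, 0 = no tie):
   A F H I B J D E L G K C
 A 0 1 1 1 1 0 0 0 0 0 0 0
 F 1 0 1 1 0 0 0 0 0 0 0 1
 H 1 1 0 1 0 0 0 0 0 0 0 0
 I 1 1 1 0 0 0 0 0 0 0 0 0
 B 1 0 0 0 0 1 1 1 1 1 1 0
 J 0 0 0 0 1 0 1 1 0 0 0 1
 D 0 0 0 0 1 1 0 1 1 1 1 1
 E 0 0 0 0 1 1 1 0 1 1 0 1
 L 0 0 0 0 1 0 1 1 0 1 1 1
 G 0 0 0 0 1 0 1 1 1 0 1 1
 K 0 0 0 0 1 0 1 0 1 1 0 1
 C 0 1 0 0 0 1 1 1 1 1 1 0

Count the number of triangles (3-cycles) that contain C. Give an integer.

C's neighbors: D, E, F, G, J, K, and L.
Neighbor pairs that are themselves tied: C–D–E; C–D–G; C–D–J; C–D–K; C–D–L; C–E–G; C–E–J; C–E–L; C–G–K; C–G–L; C–K–L. Each forms one triangle with C, for 11 in total.

11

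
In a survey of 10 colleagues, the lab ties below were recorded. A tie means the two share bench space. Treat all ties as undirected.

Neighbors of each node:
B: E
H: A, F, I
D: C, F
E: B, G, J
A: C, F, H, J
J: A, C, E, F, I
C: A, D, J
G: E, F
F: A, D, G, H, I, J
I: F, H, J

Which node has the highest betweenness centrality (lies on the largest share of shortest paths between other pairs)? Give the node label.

Unnormalized betweenness of each node: A:29/12, B:0, C:5/3, D:7/12, E:35/4, F:45/4, G:13/6, H:1/3, I:5/6, J:12.
J has the largest value, 12, making it the main broker — the node through which the most shortest paths run.

J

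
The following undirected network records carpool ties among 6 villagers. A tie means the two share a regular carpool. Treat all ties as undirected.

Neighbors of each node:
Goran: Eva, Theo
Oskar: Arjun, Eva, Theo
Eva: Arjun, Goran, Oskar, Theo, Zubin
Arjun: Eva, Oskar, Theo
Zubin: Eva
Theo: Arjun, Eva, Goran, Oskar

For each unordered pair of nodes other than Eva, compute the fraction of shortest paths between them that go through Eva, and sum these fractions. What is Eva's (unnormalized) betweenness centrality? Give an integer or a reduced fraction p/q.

Pairs whose geodesics pass through Eva — Goran–Arjun: 1/2; Goran–Oskar: 1/2; Goran–Zubin: 1; Arjun–Zubin: 1; Theo–Zubin: 1; Oskar–Zubin: 1.
All other pairs contribute 0.
Summing the contributions gives betweenness(Eva) = 5.

5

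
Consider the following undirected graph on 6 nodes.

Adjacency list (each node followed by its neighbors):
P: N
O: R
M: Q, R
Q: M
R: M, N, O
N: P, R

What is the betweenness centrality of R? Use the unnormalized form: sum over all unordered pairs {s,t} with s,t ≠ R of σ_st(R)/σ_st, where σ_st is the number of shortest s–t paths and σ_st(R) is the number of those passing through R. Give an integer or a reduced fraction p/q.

Pairs whose geodesics pass through R — O–Q: 1; O–P: 1; O–M: 1; O–N: 1; Q–P: 1; Q–N: 1; P–M: 1; M–N: 1.
All other pairs contribute 0.
Summing the contributions gives betweenness(R) = 8.

8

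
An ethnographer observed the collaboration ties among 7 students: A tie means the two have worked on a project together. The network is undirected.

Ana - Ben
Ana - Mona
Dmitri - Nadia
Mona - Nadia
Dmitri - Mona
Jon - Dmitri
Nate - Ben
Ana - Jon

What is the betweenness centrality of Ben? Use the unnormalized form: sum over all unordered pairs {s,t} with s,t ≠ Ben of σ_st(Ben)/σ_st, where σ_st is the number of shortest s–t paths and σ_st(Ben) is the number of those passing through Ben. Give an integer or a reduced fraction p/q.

5

Pairs whose geodesics pass through Ben — Nadia–Nate: 1; Ana–Nate: 1; Mona–Nate: 1; Dmitri–Nate: 2/2; Nate–Jon: 1.
All other pairs contribute 0.
Summing the contributions gives betweenness(Ben) = 5.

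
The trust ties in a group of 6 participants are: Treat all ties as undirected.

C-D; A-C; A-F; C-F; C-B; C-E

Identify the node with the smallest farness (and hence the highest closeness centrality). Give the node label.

C

Farness (sum of distances to all others) for each node — A:8, B:9, C:5, D:9, E:9, F:8.
The smallest farness is 5, for C, so C has the highest closeness.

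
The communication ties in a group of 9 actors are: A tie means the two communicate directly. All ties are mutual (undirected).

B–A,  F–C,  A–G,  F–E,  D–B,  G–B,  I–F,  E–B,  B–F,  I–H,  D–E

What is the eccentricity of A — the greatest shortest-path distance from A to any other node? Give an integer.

4

Distances from A: B:1, C:3, D:2, E:2, F:2, G:1, H:4, I:3.
The largest is 4 (to H), so the eccentricity of A is 4.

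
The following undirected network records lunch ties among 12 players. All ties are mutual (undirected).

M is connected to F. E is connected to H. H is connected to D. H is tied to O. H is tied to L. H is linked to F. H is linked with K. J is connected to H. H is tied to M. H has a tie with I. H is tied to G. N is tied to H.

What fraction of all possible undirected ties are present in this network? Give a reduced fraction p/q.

2/11

There are 12 edges and 12 nodes, so the maximum possible is C(12,2) = 66.
Density = 12/66 = 2/11.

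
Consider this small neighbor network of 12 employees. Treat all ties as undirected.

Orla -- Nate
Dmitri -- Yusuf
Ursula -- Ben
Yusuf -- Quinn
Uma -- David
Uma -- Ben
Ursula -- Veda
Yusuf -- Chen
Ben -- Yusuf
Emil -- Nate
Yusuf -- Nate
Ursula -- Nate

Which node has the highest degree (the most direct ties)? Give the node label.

Yusuf

Degrees — Ben:3, Chen:1, David:1, Dmitri:1, Emil:1, Nate:4, Orla:1, Quinn:1, Uma:2, Ursula:3, Veda:1, Yusuf:5.
The maximum is 5, attained only by Yusuf.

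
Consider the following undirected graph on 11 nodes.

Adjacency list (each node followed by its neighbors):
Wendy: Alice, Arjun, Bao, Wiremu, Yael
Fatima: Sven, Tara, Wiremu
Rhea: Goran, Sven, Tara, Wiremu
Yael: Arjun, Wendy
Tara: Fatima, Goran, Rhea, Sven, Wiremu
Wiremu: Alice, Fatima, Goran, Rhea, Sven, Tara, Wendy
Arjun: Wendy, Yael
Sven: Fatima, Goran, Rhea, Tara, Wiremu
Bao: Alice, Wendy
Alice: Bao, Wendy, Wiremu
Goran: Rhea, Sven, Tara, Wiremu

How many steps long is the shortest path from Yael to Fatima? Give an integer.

One shortest route is Yael – Wendy – Wiremu – Fatima, which uses 3 edges, and at distance 2 from Yael we only reach {Alice, Bao, Wiremu}, which does not include Fatima. So d(Yael,Fatima) = 3.

3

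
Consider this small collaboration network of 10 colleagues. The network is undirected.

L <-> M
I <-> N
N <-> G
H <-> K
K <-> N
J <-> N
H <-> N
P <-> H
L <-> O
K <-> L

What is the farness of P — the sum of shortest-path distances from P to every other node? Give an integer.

Distances from P: G:3, H:1, I:3, J:3, K:2, L:3, M:4, N:2, O:4.
Sum = 3 + 1 + 3 + 3 + 2 + 3 + 4 + 2 + 4 = 25.

25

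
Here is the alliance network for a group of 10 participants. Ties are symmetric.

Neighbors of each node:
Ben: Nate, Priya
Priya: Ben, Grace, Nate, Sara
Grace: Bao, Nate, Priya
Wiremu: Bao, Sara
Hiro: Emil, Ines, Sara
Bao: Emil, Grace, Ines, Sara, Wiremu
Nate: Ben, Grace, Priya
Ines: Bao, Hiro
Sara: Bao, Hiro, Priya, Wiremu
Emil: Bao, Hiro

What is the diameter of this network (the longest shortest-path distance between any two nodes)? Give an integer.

Eccentricity of each node (its greatest distance to any other): Bao:3, Ben:4, Emil:4, Grace:3, Hiro:3, Ines:4, Nate:3, Priya:3, Sara:2, Wiremu:3.
The maximum eccentricity is 4, realized for instance by the pair Ines–Ben via Ines – Bao – Grace – Nate – Ben. So the diameter is 4.

4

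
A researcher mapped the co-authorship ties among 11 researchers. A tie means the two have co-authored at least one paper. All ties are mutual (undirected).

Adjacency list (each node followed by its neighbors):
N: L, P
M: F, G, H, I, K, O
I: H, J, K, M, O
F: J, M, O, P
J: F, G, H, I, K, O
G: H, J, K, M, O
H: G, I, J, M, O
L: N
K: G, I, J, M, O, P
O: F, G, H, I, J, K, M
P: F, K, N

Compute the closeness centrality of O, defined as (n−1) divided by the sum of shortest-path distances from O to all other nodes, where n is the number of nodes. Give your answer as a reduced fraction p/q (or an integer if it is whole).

Distances from O: F:1, G:1, H:1, I:1, J:1, K:1, L:4, M:1, N:3, P:2. Sum = 16.
n = 11, so closeness = 10/16 = 5/8.

5/8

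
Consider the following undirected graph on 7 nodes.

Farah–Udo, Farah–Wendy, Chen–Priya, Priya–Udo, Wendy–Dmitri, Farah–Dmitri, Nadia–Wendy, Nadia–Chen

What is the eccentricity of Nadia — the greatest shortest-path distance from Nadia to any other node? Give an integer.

Distances from Nadia: Chen:1, Dmitri:2, Farah:2, Priya:2, Udo:3, Wendy:1.
The largest is 3 (to Udo), so the eccentricity of Nadia is 3.

3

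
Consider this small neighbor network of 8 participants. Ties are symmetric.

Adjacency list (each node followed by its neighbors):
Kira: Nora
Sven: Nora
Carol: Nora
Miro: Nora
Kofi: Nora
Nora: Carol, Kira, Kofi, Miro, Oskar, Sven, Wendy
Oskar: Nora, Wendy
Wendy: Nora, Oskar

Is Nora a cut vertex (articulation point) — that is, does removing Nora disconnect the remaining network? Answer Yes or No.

Yes

Removing Nora leaves {Sven} with no path to {Oskar and Wendy}, so the network splits into 6 components. Nora is a cut vertex.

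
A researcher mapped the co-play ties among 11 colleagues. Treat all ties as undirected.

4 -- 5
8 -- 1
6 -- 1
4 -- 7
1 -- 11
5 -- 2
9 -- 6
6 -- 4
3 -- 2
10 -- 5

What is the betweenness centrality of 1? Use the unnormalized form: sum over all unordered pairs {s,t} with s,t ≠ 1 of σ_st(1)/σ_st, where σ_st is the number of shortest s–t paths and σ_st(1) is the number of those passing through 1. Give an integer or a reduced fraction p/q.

Pairs whose geodesics pass through 1 — 4–8: 1; 4–11: 1; 9–8: 1; 9–11: 1; 6–8: 1; 6–11: 1; 5–8: 1; 5–11: 1; 8–10: 1; 8–11: 1; 8–3: 1; 8–2: 1; 8–7: 1; 10–11: 1 … (+3 more pairs).
All other pairs contribute 0.
Summing the contributions gives betweenness(1) = 17.

17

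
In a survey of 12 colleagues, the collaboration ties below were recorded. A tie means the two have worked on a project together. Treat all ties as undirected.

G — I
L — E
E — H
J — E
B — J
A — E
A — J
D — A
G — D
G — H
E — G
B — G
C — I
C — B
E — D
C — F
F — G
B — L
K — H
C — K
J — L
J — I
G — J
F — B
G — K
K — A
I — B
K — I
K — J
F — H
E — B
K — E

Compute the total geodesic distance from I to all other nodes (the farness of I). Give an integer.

17

Distances from I: A:2, B:1, C:1, D:2, E:2, F:2, G:1, H:2, J:1, K:1, L:2.
Sum = 2 + 1 + 1 + 2 + 2 + 2 + 1 + 2 + 1 + 1 + 2 = 17.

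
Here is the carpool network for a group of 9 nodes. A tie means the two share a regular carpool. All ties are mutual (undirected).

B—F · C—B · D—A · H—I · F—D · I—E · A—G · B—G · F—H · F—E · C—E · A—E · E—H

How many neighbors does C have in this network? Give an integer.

C is directly tied to B and E. That is 2 neighbors, so the degree of C is 2.

2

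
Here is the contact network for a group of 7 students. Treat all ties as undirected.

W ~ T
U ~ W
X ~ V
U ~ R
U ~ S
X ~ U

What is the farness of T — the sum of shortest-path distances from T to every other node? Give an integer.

Distances from T: R:3, S:3, U:2, V:4, W:1, X:3.
Sum = 3 + 3 + 2 + 4 + 1 + 3 = 16.

16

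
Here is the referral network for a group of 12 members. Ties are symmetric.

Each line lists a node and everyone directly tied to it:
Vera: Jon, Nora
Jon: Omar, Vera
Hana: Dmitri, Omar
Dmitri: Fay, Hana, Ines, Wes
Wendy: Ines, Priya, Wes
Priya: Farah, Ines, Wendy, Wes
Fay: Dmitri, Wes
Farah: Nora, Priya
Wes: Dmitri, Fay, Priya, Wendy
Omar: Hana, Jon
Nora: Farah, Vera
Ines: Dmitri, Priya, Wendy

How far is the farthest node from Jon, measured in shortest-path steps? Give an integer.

Distances from Jon: Dmitri:3, Farah:3, Fay:4, Hana:2, Ines:4, Nora:2, Omar:1, Priya:4, Vera:1, Wendy:5, Wes:4.
The largest is 5 (to Wendy), so the eccentricity of Jon is 5.

5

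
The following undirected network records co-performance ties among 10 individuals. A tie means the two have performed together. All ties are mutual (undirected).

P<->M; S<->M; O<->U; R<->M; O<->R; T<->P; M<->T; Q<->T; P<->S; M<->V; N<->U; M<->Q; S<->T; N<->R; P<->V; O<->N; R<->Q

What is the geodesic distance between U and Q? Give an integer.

One shortest route is U – N – R – Q, which uses 3 edges, and at distance 2 from U we only reach {R}, which does not include Q. So d(U,Q) = 3.

3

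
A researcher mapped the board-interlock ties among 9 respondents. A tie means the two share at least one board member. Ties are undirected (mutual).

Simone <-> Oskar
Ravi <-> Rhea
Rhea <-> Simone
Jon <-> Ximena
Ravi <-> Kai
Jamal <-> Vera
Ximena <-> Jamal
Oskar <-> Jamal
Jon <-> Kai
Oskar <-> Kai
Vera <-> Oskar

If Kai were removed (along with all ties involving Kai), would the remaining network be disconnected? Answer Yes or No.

Even without Kai, every remaining node can still reach every other (the residual graph is connected), so Kai is not a cut vertex.

No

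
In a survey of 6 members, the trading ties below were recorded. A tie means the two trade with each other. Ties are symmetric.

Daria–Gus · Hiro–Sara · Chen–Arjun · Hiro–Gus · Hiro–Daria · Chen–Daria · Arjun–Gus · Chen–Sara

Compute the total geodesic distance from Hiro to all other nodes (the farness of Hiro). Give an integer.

Distances from Hiro: Arjun:2, Chen:2, Daria:1, Gus:1, Sara:1.
Sum = 2 + 2 + 1 + 1 + 1 = 7.

7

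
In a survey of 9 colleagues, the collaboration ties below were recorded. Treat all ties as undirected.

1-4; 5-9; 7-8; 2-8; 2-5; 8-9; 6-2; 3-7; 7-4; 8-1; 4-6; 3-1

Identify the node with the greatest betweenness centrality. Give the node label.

Unnormalized betweenness of each node: 1:4, 2:6, 3:1/3, 4:10/3, 5:1, 6:2, 7:4, 8:34/3, 9:2.
8 has the largest value, 34/3, making it the main broker — the node through which the most shortest paths run.

8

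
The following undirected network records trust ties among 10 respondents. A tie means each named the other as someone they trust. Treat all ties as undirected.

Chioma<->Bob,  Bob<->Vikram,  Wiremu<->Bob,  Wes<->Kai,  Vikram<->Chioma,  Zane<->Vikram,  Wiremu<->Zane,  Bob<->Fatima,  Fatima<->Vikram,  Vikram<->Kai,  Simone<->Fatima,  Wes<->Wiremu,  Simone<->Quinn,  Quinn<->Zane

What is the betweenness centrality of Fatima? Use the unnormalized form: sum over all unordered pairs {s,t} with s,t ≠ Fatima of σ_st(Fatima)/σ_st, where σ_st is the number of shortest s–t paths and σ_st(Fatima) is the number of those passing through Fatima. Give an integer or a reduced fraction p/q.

11/2

Pairs whose geodesics pass through Fatima — Bob–Simone: 1; Bob–Quinn: 1/3; Simone–Wiremu: 1/2; Simone–Wes: 2/3; Simone–Kai: 1; Simone–Vikram: 1; Simone–Chioma: 2/2.
All other pairs contribute 0.
Summing the contributions gives betweenness(Fatima) = 11/2.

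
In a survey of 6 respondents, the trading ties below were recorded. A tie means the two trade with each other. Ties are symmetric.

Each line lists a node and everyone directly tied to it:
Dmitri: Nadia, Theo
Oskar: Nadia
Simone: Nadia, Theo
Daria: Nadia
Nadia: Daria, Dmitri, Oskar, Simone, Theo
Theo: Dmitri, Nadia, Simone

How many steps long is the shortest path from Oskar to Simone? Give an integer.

One shortest route is Oskar – Nadia – Simone, which uses 2 edges, and Oskar and Simone are not directly tied, so nothing shorter exists. So d(Oskar,Simone) = 2.

2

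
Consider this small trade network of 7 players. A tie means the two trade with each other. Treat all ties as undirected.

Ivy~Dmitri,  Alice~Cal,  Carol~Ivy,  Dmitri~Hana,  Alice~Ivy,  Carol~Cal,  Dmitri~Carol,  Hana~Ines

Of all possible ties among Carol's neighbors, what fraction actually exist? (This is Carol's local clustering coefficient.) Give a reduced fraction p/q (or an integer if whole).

Carol's neighbors: Cal, Dmitri, and Ivy (k = 3).
Possible neighbor pairs: C(3,2) = 3. Edges among them: Dmitri–Ivy → e = 1.
Clustering(Carol) = 1/3.

1/3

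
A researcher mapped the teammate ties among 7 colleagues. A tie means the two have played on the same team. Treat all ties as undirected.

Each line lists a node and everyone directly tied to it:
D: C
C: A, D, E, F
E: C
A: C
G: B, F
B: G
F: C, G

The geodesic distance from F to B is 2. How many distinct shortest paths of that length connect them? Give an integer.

The shortest distance is 2, and the only length-2 path is F–G–B. So there is exactly 1 shortest path.

1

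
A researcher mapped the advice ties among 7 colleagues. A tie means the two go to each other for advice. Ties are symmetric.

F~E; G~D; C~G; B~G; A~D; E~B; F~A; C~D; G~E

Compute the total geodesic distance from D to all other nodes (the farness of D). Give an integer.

Distances from D: A:1, B:2, C:1, E:2, F:2, G:1.
Sum = 1 + 2 + 1 + 2 + 2 + 1 = 9.

9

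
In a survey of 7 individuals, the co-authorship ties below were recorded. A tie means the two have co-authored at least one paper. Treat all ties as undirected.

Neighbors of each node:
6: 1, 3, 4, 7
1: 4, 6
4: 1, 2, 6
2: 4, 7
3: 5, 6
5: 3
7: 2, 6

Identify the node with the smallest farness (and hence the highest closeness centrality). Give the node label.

Farness (sum of distances to all others) for each node — 1:11, 2:13, 3:11, 4:10, 5:16, 6:8, 7:11.
The smallest farness is 8, for 6, so 6 has the highest closeness.

6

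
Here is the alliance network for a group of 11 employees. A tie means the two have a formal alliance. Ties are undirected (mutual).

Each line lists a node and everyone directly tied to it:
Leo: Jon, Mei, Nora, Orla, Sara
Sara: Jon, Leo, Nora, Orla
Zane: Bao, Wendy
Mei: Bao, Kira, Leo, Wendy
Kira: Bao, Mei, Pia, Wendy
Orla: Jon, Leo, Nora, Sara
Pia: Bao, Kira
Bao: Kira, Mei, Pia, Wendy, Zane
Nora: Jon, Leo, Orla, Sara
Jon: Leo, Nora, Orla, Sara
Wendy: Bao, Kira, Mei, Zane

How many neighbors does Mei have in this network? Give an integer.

4

Mei is directly tied to Bao, Kira, Leo, and Wendy. That is 4 neighbors, so the degree of Mei is 4.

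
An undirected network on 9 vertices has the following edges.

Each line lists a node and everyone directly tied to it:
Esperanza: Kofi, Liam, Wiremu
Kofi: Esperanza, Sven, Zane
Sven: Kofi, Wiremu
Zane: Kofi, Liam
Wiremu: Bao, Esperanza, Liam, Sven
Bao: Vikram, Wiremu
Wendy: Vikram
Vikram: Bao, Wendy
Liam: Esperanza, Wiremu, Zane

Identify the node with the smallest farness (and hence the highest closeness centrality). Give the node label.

Wiremu

Farness (sum of distances to all others) for each node — Bao:16, Esperanza:16, Kofi:19, Liam:16, Sven:17, Vikram:21, Wendy:28, Wiremu:13, Zane:20.
The smallest farness is 13, for Wiremu, so Wiremu has the highest closeness.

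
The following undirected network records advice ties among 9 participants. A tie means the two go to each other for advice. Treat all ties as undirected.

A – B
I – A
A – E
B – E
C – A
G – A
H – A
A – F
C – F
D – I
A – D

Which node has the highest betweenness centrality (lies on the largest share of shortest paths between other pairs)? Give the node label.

A

Unnormalized betweenness of each node: A:25, B:0, C:0, D:0, E:0, F:0, G:0, H:0, I:0.
A has the largest value, 25, making it the main broker — the node through which the most shortest paths run.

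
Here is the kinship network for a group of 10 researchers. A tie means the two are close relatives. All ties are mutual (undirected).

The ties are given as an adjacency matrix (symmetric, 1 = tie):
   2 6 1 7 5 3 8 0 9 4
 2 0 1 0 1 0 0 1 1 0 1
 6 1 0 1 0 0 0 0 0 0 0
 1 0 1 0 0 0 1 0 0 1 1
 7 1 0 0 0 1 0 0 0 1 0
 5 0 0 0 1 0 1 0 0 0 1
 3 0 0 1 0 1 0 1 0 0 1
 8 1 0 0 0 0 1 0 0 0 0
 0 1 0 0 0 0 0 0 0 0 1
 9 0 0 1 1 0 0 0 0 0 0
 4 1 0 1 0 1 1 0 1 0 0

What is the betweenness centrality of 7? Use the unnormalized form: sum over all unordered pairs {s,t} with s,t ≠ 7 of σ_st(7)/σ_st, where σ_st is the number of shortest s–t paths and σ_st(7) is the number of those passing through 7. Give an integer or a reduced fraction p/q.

15/4

Pairs whose geodesics pass through 7 — 2–5: 1/2; 2–9: 1; 6–5: 1/4; 5–9: 1; 8–9: 1/2; 0–9: 1/2.
All other pairs contribute 0.
Summing the contributions gives betweenness(7) = 15/4.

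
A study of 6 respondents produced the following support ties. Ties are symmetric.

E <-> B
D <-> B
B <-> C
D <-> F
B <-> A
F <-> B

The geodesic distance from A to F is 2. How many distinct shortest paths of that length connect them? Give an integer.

1

The shortest distance is 2, and the only length-2 path is A–B–F. So there is exactly 1 shortest path.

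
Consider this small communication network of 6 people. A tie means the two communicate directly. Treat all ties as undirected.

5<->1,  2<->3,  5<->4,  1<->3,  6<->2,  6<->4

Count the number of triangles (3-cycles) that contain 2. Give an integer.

0

2's neighbors are 3 and 6, but none of them are tied to each other, so no triangle contains 2.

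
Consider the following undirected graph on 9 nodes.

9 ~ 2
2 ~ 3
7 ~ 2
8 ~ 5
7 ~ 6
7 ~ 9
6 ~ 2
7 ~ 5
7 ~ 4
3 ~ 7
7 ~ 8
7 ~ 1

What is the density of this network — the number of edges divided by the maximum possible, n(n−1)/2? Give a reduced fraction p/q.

There are 12 edges and 9 nodes, so the maximum possible is C(9,2) = 36.
Density = 12/36 = 1/3.

1/3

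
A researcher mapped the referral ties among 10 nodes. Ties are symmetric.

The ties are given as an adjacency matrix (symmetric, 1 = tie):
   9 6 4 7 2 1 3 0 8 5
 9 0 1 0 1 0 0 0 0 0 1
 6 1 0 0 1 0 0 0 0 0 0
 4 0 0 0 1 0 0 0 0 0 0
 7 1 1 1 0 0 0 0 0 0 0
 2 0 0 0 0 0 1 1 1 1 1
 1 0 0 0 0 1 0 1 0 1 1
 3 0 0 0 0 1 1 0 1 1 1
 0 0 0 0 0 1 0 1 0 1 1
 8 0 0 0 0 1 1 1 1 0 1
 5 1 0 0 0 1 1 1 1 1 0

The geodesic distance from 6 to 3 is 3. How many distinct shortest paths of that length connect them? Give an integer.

The shortest distance is 3, and the only length-3 path is 6–9–5–3. So there is exactly 1 shortest path.

1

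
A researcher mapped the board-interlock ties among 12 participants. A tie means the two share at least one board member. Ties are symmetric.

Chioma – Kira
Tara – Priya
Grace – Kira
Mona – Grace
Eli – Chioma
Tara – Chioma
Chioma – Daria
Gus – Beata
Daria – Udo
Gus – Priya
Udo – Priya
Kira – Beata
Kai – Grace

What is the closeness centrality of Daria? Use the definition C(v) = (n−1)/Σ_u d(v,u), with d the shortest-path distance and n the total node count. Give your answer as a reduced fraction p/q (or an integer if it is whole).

Distances from Daria: Beata:3, Chioma:1, Eli:2, Grace:3, Gus:3, Kai:4, Kira:2, Mona:4, Priya:2, Tara:2, Udo:1. Sum = 27.
n = 12, so closeness = 11/27.

11/27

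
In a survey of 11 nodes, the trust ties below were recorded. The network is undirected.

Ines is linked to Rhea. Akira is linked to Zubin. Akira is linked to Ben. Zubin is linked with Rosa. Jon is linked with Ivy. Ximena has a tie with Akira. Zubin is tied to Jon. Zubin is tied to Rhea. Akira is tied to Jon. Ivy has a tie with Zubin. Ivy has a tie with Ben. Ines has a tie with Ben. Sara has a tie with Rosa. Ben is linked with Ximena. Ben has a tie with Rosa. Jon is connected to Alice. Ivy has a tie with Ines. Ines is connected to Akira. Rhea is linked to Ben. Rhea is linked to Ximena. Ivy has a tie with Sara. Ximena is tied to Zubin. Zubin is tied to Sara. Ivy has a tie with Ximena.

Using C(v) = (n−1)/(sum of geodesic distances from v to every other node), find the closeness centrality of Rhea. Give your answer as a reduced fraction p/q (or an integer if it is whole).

Distances from Rhea: Akira:2, Alice:3, Ben:1, Ines:1, Ivy:2, Jon:2, Rosa:2, Sara:2, Ximena:1, Zubin:1. Sum = 17.
n = 11, so closeness = 10/17.

10/17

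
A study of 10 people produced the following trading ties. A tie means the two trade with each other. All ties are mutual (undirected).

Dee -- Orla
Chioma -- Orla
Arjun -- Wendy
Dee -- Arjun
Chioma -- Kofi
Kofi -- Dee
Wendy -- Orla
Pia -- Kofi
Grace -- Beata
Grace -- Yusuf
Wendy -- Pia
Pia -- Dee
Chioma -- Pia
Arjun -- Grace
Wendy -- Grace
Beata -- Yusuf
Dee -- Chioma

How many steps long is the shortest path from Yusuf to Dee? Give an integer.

One shortest route is Yusuf – Grace – Arjun – Dee, which uses 3 edges, and at distance 2 from Yusuf we only reach {Arjun, Wendy}, which does not include Dee. So d(Yusuf,Dee) = 3.

3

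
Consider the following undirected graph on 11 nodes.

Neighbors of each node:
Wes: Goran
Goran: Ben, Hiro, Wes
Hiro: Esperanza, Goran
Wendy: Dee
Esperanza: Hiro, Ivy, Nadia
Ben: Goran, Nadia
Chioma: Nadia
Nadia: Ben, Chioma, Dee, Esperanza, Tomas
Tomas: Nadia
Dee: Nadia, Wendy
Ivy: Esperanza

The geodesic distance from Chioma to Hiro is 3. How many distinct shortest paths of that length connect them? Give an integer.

The shortest distance is 3, and the only length-3 path is Chioma–Nadia–Esperanza–Hiro. So there is exactly 1 shortest path.

1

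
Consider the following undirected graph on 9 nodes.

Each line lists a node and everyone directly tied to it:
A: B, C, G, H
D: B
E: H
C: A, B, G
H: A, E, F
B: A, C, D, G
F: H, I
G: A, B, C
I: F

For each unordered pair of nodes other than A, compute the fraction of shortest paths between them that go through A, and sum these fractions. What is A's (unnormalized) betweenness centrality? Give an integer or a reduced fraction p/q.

Pairs whose geodesics pass through A — D–F: 1; D–H: 1; D–I: 1; D–E: 1; G–F: 1; G–H: 1; G–I: 1; G–E: 1; B–F: 1; B–H: 1; B–I: 1; B–E: 1; C–F: 1; C–H: 1 … (+2 more pairs).
All other pairs contribute 0.
Summing the contributions gives betweenness(A) = 16.

16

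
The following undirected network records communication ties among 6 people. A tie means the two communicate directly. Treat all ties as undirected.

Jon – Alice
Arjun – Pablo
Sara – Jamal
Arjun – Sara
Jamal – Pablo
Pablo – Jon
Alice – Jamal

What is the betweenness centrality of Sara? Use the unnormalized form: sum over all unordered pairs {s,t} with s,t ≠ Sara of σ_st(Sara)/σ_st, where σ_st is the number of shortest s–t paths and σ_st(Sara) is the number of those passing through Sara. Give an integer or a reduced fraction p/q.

Pairs whose geodesics pass through Sara — Alice–Arjun: 1/3; Jamal–Arjun: 1/2.
All other pairs contribute 0.
Summing the contributions gives betweenness(Sara) = 5/6.

5/6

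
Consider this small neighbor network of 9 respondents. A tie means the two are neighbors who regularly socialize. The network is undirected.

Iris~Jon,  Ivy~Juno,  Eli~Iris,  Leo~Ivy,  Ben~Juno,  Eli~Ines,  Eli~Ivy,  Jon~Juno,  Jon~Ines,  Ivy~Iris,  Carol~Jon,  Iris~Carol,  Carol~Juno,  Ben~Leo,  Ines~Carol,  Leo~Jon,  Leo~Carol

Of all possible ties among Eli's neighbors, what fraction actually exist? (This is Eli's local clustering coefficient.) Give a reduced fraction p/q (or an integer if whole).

1/3

Eli's neighbors: Ines, Iris, and Ivy (k = 3).
Possible neighbor pairs: C(3,2) = 3. Edges among them: Iris–Ivy → e = 1.
Clustering(Eli) = 1/3.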